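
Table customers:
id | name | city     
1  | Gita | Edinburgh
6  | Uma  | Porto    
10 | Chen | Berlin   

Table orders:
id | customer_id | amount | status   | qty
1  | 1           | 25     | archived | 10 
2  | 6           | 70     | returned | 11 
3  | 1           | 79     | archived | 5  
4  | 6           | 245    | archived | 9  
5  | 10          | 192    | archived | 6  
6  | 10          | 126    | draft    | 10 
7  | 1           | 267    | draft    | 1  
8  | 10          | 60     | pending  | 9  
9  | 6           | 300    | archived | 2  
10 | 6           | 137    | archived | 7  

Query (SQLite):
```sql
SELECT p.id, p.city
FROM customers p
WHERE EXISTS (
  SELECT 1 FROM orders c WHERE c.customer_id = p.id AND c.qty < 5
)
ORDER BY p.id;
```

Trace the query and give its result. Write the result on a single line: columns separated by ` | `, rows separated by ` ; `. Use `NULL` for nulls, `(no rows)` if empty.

1 | Edinburgh ; 6 | Porto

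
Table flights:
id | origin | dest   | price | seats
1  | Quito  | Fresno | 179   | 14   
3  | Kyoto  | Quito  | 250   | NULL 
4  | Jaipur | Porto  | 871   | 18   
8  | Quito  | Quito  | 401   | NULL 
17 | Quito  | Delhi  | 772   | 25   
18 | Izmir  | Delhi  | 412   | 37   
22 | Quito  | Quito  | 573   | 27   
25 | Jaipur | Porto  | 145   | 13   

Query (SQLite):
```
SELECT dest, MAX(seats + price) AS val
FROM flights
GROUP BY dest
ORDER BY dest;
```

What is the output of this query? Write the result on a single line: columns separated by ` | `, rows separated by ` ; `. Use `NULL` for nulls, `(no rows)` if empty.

For each row compute seats + price.
Group by dest; take MAX of the expression per group.
  Delhi: ids {17, 18} → MAX(seats + price)=797
  Fresno: ids {1} → MAX(seats + price)=193
  Porto: ids {4, 25} → MAX(seats + price)=889
  Quito: ids {3, 8, 22} → MAX(seats + price)=600

Delhi | 797 ; Fresno | 193 ; Porto | 889 ; Quito | 600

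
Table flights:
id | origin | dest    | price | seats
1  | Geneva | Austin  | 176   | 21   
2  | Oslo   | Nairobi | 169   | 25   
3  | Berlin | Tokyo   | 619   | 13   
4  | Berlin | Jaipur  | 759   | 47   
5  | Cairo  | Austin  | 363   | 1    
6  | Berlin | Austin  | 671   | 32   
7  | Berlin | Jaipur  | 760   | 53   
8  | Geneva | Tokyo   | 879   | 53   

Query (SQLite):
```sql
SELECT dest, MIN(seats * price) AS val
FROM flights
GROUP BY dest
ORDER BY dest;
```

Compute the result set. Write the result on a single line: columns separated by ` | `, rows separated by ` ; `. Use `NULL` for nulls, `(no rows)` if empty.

Austin | 363 ; Jaipur | 35673 ; Nairobi | 4225 ; Tokyo | 8047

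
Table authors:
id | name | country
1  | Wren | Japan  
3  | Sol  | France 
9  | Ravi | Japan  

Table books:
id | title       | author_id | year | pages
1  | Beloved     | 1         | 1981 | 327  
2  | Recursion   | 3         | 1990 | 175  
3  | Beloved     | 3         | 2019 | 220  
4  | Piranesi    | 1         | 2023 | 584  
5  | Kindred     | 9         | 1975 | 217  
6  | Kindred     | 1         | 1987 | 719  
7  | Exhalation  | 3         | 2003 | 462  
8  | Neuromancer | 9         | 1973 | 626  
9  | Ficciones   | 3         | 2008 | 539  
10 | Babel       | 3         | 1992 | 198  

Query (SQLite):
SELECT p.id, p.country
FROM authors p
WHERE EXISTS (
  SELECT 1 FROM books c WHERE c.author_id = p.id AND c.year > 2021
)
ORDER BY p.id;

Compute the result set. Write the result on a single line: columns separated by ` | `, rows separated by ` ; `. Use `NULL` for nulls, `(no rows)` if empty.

For each authors row, check whether any books with matching author_id has year > 2021.
Keep rows where that is true.

1 | Japan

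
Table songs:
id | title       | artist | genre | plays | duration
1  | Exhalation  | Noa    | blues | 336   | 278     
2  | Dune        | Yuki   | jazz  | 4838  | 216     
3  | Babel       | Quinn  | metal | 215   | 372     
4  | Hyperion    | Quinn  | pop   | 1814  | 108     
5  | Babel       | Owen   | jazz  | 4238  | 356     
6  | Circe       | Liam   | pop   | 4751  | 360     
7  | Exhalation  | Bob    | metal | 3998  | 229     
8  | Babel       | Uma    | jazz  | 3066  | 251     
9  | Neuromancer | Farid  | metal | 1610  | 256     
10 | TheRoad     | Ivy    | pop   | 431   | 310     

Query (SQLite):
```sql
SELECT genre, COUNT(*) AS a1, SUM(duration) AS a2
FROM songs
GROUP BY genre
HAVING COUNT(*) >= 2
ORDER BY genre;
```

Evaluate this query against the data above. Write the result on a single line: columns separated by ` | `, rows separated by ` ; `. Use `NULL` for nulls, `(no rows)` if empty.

jazz | 3 | 823 ; metal | 3 | 857 ; pop | 3 | 778

Group songs by genre.
Per group compute: COUNT(*), SUM(duration).
HAVING: drop groups with fewer than 2 rows.
  blues: ids {1} → COUNT(*)=1, SUM(duration)=278
  jazz: ids {2, 5, 8} → COUNT(*)=3, SUM(duration)=823
  metal: ids {3, 7, 9} → COUNT(*)=3, SUM(duration)=857
  pop: ids {4, 6, 10} → COUNT(*)=3, SUM(duration)=778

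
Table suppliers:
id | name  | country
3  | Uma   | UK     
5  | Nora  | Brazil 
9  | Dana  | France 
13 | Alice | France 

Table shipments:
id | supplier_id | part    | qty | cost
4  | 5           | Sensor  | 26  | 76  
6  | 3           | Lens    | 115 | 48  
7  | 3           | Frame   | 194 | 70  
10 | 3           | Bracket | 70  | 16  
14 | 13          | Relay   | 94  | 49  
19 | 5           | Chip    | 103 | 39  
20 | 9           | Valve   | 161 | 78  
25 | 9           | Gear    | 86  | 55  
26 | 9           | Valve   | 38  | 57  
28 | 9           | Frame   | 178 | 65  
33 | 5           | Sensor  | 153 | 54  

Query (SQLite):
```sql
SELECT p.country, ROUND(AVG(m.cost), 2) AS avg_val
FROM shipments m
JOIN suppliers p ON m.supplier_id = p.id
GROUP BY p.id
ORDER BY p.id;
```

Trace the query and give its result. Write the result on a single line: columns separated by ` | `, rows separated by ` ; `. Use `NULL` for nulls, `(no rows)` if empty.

UK | 44.67 ; Brazil | 56.33 ; France | 63.75 ; France | 49

Join each shipments row to its suppliers via supplier_id.
Group joined rows by suppliers.id; compute ROUND(AVG(m.cost), 2) per group.
  3: ids {6, 7, 10} → ROUND(AVG(m.cost), 2)=44.67
  5: ids {4, 19, 33} → ROUND(AVG(m.cost), 2)=56.33
  9: ids {20, 25, 26, 28} → ROUND(AVG(m.cost), 2)=63.75
  13: ids {14} → ROUND(AVG(m.cost), 2)=49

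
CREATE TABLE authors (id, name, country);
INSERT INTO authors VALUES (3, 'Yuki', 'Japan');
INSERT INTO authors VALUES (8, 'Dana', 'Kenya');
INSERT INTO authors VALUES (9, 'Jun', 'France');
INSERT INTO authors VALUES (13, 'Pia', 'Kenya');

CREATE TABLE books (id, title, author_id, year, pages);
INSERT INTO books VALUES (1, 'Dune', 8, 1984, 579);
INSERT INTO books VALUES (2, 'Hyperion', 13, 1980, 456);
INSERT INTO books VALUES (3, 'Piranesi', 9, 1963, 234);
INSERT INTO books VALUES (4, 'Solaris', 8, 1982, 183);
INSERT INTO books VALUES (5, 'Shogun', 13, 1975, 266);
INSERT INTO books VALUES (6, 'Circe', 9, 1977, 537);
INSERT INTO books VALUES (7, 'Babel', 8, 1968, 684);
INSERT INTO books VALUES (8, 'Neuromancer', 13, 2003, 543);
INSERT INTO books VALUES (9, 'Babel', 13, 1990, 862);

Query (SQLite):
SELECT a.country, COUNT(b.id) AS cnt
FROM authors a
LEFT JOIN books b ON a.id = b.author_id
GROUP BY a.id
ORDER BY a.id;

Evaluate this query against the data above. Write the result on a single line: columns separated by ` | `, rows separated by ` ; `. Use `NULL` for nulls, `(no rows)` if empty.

Japan | 0 ; Kenya | 3 ; France | 2 ; Kenya | 4

LEFT JOIN keeps every authors row; unmatched ones get NULL for books columns.
Group by authors.id and compute COUNT(b.id). COUNT(col) of an all-NULL group is 0.
  3: ids {—} → COUNT(b.id)=0
  8: ids {1, 4, 7} → COUNT(b.id)=3
  9: ids {3, 6} → COUNT(b.id)=2
  13: ids {2, 5, 8, 9} → COUNT(b.id)=4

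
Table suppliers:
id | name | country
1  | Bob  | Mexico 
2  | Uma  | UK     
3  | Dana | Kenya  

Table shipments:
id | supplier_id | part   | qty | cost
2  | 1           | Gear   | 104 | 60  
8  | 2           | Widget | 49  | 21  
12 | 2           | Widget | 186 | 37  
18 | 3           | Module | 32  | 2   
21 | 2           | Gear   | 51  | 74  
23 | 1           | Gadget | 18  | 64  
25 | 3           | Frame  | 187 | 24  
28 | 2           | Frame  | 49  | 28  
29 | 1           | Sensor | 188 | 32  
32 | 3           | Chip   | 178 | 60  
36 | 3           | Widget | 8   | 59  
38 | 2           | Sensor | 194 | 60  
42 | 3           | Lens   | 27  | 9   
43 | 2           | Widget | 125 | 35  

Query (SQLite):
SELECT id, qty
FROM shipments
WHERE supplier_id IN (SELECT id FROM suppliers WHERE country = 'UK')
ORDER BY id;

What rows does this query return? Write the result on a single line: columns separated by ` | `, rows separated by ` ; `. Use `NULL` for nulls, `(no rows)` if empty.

Inner query: suppliers.id where country = 'UK'.
Outer: keep shipments rows whose supplier_id is in that set.
Inner query → {2}

8 | 49 ; 12 | 186 ; 21 | 51 ; 28 | 49 ; 38 | 194 ; 43 | 125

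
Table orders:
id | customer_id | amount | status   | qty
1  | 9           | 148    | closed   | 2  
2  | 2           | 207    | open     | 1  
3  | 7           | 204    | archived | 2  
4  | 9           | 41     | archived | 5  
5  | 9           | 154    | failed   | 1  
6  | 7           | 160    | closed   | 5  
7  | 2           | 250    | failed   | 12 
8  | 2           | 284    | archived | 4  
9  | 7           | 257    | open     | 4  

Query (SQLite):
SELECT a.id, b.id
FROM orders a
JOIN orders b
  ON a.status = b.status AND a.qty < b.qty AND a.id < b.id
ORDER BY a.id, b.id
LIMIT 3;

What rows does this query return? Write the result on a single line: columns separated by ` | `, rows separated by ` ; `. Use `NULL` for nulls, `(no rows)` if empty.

Pairs (a,b) with same status, a.qty < b.qty, a.id < b.id.
status groups: archived:{3,4,8} closed:{1,6} failed:{5,7} open:{2,9}
Ordered by (a.id, b.id); first 3.

1 | 6 ; 2 | 9 ; 3 | 4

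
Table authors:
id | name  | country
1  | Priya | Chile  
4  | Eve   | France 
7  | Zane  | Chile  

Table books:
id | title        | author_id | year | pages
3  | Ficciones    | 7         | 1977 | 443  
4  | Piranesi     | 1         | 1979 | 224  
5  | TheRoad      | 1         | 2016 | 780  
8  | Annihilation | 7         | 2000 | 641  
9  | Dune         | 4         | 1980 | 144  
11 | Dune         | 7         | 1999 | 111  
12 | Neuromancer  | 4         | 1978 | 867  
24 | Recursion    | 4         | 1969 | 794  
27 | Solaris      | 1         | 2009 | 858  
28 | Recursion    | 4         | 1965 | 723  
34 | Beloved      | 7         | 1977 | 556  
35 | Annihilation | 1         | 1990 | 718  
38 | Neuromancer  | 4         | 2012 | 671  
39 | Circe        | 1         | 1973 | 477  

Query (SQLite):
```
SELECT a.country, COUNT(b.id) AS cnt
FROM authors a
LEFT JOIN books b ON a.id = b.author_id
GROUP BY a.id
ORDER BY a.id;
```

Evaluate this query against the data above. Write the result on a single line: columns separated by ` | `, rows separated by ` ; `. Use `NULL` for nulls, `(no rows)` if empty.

Chile | 5 ; France | 5 ; Chile | 4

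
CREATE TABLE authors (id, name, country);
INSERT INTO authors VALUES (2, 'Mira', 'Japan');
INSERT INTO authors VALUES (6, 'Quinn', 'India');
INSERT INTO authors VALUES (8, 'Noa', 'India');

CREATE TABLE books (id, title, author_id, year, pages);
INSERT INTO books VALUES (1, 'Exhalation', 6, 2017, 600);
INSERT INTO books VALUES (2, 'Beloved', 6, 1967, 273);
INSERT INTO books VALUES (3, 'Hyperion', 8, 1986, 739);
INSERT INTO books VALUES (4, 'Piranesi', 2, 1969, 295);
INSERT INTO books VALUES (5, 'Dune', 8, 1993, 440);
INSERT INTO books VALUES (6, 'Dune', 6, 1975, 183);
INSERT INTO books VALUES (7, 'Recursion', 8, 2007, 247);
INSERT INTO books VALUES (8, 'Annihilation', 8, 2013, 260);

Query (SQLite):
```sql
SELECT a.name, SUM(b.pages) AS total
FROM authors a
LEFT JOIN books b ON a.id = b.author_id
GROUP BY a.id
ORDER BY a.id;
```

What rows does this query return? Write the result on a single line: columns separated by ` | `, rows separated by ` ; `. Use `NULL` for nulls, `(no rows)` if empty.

Mira | 295 ; Quinn | 1056 ; Noa | 1686

LEFT JOIN keeps every authors row; unmatched ones get NULL for books columns.
Group by authors.id and compute SUM(b.pages). SUM over an all-NULL group is NULL.
  2: ids {4} → SUM(b.pages)=295
  6: ids {1, 2, 6} → SUM(b.pages)=1056
  8: ids {3, 5, 7, 8} → SUM(b.pages)=1686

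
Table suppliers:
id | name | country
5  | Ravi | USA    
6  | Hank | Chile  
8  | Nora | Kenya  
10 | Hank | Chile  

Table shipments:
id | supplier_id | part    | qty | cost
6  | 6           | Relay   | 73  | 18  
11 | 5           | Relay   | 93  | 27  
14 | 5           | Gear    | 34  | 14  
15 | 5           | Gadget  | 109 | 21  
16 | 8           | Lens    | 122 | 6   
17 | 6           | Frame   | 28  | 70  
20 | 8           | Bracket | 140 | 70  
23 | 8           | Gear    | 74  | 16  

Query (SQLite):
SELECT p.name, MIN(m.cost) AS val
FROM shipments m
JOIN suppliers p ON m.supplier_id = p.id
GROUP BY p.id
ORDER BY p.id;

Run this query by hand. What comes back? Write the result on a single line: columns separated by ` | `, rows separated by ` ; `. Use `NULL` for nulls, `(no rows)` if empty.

Join each shipments row to its suppliers via supplier_id.
Group joined rows by suppliers.id; compute MIN(m.cost) per group.
  5: ids {11, 14, 15} → MIN(m.cost)=14
  6: ids {6, 17} → MIN(m.cost)=18
  8: ids {16, 20, 23} → MIN(m.cost)=6

Ravi | 14 ; Hank | 18 ; Nora | 6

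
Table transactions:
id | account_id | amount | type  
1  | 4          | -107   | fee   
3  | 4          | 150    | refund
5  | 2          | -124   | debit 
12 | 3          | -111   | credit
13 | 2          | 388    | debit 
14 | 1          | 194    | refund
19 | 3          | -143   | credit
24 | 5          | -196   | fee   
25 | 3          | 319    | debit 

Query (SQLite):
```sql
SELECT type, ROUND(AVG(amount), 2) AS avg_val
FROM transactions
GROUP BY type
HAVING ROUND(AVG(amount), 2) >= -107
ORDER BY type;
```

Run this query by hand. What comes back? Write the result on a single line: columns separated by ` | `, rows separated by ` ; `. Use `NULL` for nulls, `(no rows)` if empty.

debit | 194.33 ; refund | 172

Partition transactions by type; compute ROUND(AVG(amount), 2) within each group.
HAVING: keep groups where ROUND(AVG(amount), 2) >= -107.
  credit: ids {12, 19} → ROUND(AVG(amount), 2)=-127
  debit: ids {5, 13, 25} → ROUND(AVG(amount), 2)=194.33
  fee: ids {1, 24} → ROUND(AVG(amount), 2)=-151.5
  refund: ids {3, 14} → ROUND(AVG(amount), 2)=172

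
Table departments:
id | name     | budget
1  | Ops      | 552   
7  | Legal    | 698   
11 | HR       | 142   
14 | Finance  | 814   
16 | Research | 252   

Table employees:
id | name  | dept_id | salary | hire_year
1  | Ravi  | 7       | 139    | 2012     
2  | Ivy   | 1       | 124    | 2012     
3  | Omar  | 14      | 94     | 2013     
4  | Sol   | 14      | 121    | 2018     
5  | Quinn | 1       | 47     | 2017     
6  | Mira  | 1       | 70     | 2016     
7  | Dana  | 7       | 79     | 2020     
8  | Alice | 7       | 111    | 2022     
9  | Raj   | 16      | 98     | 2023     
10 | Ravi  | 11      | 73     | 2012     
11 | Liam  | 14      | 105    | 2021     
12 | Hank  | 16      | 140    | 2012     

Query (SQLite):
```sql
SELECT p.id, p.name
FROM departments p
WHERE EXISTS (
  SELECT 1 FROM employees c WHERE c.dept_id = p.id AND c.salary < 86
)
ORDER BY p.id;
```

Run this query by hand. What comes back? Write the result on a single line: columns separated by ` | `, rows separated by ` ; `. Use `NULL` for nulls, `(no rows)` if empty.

1 | Ops ; 7 | Legal ; 11 | HR

For each departments row, check whether any employees with matching dept_id has salary < 86.
Keep rows where that is true.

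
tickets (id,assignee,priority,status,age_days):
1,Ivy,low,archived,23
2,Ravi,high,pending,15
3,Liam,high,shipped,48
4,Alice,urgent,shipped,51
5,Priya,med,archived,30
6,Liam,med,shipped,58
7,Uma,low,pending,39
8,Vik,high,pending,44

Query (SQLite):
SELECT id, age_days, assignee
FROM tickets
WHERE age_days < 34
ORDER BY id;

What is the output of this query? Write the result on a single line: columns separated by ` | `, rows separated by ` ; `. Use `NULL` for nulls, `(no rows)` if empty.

1 | 23 | Ivy ; 2 | 15 | Ravi ; 5 | 30 | Priya

age_days < 34: ids {1, 2, 5}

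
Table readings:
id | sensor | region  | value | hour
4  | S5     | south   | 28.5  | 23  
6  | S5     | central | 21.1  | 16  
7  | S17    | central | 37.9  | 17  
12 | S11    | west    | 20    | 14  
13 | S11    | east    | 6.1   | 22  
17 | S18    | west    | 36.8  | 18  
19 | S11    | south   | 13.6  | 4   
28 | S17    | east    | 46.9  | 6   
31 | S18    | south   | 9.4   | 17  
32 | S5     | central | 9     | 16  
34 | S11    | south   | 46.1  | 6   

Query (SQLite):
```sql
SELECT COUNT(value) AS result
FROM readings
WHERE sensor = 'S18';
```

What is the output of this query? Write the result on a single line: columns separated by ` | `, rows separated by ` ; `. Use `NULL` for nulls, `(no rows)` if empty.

Rows where sensor='S18' → value values: [36.8, 9.4].
COUNT(value) counts non-NULL values → 2.

2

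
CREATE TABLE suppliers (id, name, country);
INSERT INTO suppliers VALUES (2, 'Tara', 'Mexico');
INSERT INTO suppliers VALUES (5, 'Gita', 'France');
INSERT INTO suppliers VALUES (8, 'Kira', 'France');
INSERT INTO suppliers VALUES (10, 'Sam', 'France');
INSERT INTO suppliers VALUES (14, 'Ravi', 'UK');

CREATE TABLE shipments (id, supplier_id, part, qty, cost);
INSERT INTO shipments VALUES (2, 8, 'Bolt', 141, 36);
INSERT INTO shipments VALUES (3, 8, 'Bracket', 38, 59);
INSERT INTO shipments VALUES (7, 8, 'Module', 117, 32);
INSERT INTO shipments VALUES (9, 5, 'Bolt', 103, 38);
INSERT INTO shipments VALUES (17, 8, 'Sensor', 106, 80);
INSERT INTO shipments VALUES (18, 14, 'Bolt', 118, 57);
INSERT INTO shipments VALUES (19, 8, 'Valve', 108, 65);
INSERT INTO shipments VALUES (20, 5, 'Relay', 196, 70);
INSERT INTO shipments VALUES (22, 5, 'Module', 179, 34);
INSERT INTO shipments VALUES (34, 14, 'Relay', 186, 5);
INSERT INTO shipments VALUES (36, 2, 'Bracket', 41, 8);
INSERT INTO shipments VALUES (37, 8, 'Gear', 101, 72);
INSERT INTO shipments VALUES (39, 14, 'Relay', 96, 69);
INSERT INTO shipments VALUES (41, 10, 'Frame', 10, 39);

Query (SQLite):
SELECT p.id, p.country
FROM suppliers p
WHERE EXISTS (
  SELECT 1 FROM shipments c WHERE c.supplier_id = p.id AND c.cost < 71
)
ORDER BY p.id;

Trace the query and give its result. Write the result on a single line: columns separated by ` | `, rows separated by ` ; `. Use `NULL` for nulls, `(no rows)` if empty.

For each suppliers row, check whether any shipments with matching supplier_id has cost < 71.
Keep rows where that is true.

2 | Mexico ; 5 | France ; 8 | France ; 10 | France ; 14 | UK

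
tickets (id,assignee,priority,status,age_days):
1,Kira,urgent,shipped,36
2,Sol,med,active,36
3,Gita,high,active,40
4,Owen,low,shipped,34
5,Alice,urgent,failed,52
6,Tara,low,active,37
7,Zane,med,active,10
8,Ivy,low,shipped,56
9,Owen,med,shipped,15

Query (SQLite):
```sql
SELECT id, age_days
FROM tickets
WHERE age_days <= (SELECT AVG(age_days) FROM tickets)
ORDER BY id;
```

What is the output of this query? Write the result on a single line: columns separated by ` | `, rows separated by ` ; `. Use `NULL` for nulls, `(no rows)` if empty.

4 | 34 ; 7 | 10 ; 9 | 15

Scalar subquery: AVG(age_days) over all tickets rows = 35.111111 (≈; comparison uses full precision).
Keep rows where age_days <= that value.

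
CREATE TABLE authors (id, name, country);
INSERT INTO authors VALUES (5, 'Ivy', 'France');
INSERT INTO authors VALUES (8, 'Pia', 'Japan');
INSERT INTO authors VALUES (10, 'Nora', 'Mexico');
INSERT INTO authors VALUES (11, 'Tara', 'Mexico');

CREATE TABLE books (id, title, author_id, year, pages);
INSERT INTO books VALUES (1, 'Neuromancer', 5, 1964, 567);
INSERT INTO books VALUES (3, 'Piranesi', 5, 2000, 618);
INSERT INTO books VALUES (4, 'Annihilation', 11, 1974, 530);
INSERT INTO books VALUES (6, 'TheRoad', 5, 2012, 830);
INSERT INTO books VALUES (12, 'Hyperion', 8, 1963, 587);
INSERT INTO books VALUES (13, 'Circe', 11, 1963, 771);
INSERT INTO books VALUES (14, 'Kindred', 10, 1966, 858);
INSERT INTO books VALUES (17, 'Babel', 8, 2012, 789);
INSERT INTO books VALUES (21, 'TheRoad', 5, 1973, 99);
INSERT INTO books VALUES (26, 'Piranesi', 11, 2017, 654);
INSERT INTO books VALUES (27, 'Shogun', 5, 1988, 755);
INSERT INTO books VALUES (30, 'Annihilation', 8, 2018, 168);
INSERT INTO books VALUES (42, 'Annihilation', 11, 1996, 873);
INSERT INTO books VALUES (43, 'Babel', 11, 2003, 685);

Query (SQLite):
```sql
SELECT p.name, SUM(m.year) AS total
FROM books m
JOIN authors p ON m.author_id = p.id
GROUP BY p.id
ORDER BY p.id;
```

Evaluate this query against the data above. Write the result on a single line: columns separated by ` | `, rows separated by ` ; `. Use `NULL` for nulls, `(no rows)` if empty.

Ivy | 9937 ; Pia | 5993 ; Nora | 1966 ; Tara | 9953

Join each books row to its authors via author_id.
Group joined rows by authors.id; compute SUM(m.year) per group.
  5: ids {1, 3, 6, 21, 27} → SUM(m.year)=9937
  8: ids {12, 17, 30} → SUM(m.year)=5993
  10: ids {14} → SUM(m.year)=1966
  11: ids {4, 13, 26, 42, 43} → SUM(m.year)=9953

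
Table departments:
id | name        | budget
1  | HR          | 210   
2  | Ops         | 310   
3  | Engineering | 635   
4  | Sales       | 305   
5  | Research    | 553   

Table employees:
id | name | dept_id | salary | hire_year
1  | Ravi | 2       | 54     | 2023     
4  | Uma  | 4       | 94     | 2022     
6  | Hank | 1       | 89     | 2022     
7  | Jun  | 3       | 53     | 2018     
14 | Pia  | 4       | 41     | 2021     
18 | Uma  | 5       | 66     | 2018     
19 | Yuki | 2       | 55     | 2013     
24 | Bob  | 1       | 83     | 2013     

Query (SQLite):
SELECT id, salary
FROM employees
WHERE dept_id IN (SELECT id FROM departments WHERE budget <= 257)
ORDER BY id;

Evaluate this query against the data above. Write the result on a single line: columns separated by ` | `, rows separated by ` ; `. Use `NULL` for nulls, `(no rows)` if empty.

6 | 89 ; 24 | 83

Inner query: departments.id where budget <= 257.
Outer: keep employees rows whose dept_id is in that set.
Inner query → {1}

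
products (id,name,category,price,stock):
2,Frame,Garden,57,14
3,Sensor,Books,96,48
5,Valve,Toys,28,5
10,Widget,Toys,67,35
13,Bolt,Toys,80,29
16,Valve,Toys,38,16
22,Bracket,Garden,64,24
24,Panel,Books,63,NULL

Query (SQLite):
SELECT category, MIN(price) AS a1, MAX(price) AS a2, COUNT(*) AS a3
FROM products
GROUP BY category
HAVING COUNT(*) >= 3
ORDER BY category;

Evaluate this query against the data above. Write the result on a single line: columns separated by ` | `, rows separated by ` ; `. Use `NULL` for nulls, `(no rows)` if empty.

Toys | 28 | 80 | 4

Group products by category.
Per group compute: MIN(price), MAX(price), COUNT(*).
HAVING: drop groups with fewer than 3 rows.
  Books: ids {3, 24} → MIN(price)=63, MAX(price)=96, COUNT(*)=2
  Garden: ids {2, 22} → MIN(price)=57, MAX(price)=64, COUNT(*)=2
  Toys: ids {5, 10, 13, 16} → MIN(price)=28, MAX(price)=80, COUNT(*)=4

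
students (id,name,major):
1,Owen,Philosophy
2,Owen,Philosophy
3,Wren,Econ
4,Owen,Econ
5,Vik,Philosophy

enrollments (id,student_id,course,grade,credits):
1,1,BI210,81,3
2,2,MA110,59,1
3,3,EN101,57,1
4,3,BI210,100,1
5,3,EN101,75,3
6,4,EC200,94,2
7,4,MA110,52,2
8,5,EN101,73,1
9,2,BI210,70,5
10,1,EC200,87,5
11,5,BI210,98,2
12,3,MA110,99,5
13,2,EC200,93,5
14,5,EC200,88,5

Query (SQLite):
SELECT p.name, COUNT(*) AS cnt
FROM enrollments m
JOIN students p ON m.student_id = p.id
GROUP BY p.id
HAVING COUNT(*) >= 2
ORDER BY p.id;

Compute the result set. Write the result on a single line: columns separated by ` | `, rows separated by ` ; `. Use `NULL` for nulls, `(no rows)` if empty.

Owen | 2 ; Owen | 3 ; Wren | 4 ; Owen | 2 ; Vik | 3

Join each enrollments row to its students via student_id.
Group joined rows by students.id; compute COUNT(*) per group.
HAVING: keep groups with count ≥ 2.
  1: ids {1, 10} → COUNT(*)=2
  2: ids {2, 9, 13} → COUNT(*)=3
  3: ids {3, 4, 5, 12} → COUNT(*)=4
  4: ids {6, 7} → COUNT(*)=2
  5: ids {8, 11, 14} → COUNT(*)=3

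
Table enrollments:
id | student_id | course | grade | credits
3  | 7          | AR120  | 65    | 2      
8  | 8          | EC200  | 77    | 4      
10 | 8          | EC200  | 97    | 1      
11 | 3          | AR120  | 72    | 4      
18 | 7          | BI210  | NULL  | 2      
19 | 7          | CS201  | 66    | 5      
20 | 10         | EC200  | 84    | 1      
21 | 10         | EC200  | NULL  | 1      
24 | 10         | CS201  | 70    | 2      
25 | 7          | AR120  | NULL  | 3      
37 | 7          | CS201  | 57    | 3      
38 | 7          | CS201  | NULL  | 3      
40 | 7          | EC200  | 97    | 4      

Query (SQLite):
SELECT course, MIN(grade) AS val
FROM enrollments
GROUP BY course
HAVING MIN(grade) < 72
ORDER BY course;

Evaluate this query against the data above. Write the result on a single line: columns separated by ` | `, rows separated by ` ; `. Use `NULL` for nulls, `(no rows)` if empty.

Partition enrollments by course; compute MIN(grade) within each group.
HAVING: keep groups where MIN(grade) < 72.
  AR120: ids {3, 11, 25} → MIN(grade)=65
  BI210: ids {18} → MIN(grade)=NULL
  CS201: ids {19, 24, 37, 38} → MIN(grade)=57
  EC200: ids {8, 10, 20, 21, 40} → MIN(grade)=77

AR120 | 65 ; CS201 | 57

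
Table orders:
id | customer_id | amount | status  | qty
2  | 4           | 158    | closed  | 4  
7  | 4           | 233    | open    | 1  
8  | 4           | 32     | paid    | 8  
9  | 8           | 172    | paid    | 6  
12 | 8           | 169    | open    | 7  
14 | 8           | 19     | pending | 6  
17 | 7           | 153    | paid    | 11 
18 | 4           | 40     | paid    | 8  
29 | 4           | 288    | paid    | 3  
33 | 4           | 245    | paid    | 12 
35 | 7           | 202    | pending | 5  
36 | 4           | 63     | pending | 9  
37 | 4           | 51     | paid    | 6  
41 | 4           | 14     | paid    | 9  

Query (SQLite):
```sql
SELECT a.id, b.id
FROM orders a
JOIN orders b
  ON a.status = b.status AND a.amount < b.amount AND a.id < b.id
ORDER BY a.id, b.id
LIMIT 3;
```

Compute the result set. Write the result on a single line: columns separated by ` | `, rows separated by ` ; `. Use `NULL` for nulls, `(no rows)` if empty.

Pairs (a,b) with same status, a.amount < b.amount, a.id < b.id.
status groups: closed:{2} open:{7,12} paid:{8,9,17,18,29,33,37,41} pending:{14,35,36}
Ordered by (a.id, b.id); first 3.

8 | 9 ; 8 | 17 ; 8 | 18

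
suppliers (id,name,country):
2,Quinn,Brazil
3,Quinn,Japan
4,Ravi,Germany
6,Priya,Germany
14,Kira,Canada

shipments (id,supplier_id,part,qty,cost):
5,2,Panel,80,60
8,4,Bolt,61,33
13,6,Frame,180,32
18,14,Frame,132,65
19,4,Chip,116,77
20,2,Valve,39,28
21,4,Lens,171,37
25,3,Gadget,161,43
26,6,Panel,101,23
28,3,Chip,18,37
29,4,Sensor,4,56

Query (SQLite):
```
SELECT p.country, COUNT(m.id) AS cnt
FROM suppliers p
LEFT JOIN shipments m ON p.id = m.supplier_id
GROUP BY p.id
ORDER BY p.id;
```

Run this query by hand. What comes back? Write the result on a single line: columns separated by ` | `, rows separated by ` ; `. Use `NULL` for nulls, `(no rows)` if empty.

LEFT JOIN keeps every suppliers row; unmatched ones get NULL for shipments columns.
Group by suppliers.id and compute COUNT(m.id). COUNT(col) of an all-NULL group is 0.
  2: ids {5, 20} → COUNT(m.id)=2
  3: ids {25, 28} → COUNT(m.id)=2
  4: ids {8, 19, 21, 29} → COUNT(m.id)=4
  6: ids {13, 26} → COUNT(m.id)=2
  14: ids {18} → COUNT(m.id)=1

Brazil | 2 ; Japan | 2 ; Germany | 4 ; Germany | 2 ; Canada | 1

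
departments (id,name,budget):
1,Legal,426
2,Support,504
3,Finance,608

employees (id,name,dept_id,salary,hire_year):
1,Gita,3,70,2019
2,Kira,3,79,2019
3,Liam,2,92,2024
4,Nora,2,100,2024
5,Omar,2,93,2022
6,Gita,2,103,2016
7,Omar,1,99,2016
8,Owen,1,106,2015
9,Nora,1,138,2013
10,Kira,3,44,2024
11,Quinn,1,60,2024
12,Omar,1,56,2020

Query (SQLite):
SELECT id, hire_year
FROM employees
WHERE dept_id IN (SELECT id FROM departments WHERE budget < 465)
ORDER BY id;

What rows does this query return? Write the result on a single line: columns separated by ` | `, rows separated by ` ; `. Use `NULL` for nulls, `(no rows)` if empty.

Inner query: departments.id where budget < 465.
Outer: keep employees rows whose dept_id is in that set.
Inner query → {1}

7 | 2016 ; 8 | 2015 ; 9 | 2013 ; 11 | 2024 ; 12 | 2020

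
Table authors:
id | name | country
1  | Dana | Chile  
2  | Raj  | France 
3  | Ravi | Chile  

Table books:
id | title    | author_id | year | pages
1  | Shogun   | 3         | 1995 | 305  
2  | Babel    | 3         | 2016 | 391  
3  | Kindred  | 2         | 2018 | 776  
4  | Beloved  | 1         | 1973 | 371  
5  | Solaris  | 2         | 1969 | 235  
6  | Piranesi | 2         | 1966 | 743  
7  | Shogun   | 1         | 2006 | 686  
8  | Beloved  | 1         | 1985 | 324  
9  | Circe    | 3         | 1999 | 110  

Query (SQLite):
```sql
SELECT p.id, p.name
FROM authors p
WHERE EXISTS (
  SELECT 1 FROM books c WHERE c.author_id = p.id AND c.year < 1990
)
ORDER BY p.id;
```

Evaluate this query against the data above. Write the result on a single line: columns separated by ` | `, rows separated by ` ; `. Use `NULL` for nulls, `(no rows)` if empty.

For each authors row, check whether any books with matching author_id has year < 1990.
Keep rows where that is true.

1 | Dana ; 2 | Raj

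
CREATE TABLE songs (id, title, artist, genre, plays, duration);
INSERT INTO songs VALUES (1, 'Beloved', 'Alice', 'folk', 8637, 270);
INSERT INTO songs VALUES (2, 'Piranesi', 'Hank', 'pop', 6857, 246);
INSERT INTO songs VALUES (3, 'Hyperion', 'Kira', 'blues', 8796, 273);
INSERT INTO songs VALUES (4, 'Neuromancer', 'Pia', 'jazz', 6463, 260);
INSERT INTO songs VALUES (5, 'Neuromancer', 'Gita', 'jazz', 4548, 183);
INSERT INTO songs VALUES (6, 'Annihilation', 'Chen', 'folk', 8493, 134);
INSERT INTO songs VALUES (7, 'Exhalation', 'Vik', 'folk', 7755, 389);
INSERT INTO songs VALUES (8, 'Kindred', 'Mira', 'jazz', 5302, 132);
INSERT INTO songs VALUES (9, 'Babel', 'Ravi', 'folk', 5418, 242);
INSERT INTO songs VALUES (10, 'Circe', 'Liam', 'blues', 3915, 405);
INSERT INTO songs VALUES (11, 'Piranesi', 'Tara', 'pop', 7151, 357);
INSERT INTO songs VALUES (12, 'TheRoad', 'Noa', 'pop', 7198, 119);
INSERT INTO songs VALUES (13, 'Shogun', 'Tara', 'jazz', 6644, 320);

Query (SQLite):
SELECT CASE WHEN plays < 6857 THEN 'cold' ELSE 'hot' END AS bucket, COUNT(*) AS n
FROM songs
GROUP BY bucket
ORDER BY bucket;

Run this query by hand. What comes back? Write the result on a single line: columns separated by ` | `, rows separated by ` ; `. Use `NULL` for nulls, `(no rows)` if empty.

Bucket rows by plays < 6857 → 'cold' else 'hot'; count each bucket.

cold | 6 ; hot | 7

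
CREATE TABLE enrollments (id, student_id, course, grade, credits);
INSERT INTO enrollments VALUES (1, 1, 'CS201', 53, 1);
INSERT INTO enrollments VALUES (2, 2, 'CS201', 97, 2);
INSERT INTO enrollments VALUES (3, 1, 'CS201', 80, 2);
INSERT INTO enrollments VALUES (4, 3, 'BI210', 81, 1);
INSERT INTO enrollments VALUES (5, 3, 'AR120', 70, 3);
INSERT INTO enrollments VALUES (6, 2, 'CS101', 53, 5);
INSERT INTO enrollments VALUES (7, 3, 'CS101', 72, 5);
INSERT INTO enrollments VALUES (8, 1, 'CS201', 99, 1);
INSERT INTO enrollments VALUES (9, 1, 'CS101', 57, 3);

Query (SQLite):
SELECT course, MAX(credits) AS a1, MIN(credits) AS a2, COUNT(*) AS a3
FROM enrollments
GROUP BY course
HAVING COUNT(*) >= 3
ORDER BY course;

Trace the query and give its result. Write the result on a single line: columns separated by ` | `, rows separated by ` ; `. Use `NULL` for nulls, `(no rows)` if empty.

Group enrollments by course.
Per group compute: MAX(credits), MIN(credits), COUNT(*).
HAVING: drop groups with fewer than 3 rows.
  AR120: ids {5} → MAX(credits)=3, MIN(credits)=3, COUNT(*)=1
  BI210: ids {4} → MAX(credits)=1, MIN(credits)=1, COUNT(*)=1
  CS101: ids {6, 7, 9} → MAX(credits)=5, MIN(credits)=3, COUNT(*)=3
  CS201: ids {1, 2, 3, 8} → MAX(credits)=2, MIN(credits)=1, COUNT(*)=4

CS101 | 5 | 3 | 3 ; CS201 | 2 | 1 | 4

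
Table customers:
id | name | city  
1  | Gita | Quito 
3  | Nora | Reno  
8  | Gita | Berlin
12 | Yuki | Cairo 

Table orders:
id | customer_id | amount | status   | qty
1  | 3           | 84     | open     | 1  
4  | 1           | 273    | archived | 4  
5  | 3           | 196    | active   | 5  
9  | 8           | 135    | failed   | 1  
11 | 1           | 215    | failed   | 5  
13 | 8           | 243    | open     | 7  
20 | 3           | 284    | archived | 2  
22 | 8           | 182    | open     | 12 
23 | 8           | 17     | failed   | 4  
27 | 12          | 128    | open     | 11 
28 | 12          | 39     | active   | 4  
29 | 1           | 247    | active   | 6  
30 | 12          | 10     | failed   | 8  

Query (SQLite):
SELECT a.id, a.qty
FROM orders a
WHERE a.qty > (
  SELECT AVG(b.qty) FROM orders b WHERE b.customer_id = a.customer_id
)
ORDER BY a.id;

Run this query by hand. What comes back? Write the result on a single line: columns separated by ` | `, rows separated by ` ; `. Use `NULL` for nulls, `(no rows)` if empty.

For each orders row a, compute AVG(qty) over rows sharing a.customer_id.
Keep row a if a.qty > that per-group AVG.
  customer_id=1: AVG(qty) = 5.0
  customer_id=3: AVG(qty) = 2.666667
  customer_id=8: AVG(qty) = 6.0
  customer_id=12: AVG(qty) = 7.666667

5 | 5 ; 13 | 7 ; 22 | 12 ; 27 | 11 ; 29 | 6 ; 30 | 8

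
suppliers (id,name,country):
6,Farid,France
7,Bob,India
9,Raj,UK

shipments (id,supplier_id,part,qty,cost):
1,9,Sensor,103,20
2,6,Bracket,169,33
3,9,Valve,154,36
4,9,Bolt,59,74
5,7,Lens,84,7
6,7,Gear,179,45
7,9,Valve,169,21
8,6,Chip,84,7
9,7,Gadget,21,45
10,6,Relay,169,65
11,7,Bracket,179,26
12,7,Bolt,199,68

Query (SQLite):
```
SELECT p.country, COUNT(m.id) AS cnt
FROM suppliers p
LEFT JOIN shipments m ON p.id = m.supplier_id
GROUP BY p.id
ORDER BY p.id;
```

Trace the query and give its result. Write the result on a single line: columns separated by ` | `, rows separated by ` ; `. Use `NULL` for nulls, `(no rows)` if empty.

LEFT JOIN keeps every suppliers row; unmatched ones get NULL for shipments columns.
Group by suppliers.id and compute COUNT(m.id). COUNT(col) of an all-NULL group is 0.
  6: ids {2, 8, 10} → COUNT(m.id)=3
  7: ids {5, 6, 9, 11, 12} → COUNT(m.id)=5
  9: ids {1, 3, 4, 7} → COUNT(m.id)=4

France | 3 ; India | 5 ; UK | 4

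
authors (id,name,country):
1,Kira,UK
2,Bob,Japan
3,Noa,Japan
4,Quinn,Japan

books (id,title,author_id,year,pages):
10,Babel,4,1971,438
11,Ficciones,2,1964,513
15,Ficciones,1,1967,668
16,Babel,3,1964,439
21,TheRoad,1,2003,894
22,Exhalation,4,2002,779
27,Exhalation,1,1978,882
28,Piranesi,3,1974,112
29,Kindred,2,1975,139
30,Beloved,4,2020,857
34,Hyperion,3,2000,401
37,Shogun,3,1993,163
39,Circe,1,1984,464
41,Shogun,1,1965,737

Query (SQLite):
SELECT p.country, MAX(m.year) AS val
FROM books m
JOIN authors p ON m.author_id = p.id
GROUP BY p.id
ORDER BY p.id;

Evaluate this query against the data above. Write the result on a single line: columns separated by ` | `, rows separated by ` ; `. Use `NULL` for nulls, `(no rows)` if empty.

UK | 2003 ; Japan | 1975 ; Japan | 2000 ; Japan | 2020

Join each books row to its authors via author_id.
Group joined rows by authors.id; compute MAX(m.year) per group.
  1: ids {15, 21, 27, 39, 41} → MAX(m.year)=2003
  2: ids {11, 29} → MAX(m.year)=1975
  3: ids {16, 28, 34, 37} → MAX(m.year)=2000
  4: ids {10, 22, 30} → MAX(m.year)=2020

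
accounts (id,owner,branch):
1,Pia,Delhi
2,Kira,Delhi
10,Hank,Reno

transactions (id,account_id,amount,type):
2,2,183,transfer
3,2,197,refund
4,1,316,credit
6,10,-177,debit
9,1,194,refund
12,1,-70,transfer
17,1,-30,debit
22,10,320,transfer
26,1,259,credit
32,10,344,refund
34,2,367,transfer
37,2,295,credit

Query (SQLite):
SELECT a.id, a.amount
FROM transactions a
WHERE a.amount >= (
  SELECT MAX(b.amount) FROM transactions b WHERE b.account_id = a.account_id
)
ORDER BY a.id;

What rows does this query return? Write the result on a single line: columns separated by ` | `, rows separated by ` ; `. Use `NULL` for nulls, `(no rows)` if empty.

4 | 316 ; 32 | 344 ; 34 | 367

For each transactions row a, compute MAX(amount) over rows sharing a.account_id.
Keep row a if a.amount >= that per-group MAX.
  account_id=1: MAX(amount) = 316
  account_id=2: MAX(amount) = 367
  account_id=10: MAX(amount) = 344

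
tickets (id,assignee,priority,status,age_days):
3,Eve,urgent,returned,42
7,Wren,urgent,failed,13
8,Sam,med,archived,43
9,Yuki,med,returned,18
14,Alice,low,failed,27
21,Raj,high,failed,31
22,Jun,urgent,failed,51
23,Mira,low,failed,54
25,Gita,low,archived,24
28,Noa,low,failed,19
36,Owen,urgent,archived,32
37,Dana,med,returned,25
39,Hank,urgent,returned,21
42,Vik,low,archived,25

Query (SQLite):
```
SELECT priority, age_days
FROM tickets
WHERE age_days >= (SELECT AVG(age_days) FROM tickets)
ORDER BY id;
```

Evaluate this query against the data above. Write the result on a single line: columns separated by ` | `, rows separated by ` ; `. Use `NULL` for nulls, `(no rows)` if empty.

urgent | 42 ; med | 43 ; high | 31 ; urgent | 51 ; low | 54 ; urgent | 32

Scalar subquery: AVG(age_days) over all tickets rows = 30.357143 (≈; comparison uses full precision).
Keep rows where age_days >= that value.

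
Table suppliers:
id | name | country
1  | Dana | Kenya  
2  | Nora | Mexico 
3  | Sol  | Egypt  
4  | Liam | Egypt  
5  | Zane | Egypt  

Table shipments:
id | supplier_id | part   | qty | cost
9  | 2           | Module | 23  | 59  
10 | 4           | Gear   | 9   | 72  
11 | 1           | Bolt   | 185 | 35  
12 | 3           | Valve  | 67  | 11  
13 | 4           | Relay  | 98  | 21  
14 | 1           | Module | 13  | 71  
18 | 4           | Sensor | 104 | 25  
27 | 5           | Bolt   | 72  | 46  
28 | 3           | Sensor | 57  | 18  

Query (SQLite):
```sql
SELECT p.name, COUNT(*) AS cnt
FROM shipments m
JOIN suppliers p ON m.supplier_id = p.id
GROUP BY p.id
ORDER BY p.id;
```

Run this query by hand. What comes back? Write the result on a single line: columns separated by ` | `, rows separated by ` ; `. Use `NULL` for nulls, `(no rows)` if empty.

Join each shipments row to its suppliers via supplier_id.
Group joined rows by suppliers.id; compute COUNT(*) per group.
  1: ids {11, 14} → COUNT(*)=2
  2: ids {9} → COUNT(*)=1
  3: ids {12, 28} → COUNT(*)=2
  4: ids {10, 13, 18} → COUNT(*)=3
  5: ids {27} → COUNT(*)=1

Dana | 2 ; Nora | 1 ; Sol | 2 ; Liam | 3 ; Zane | 1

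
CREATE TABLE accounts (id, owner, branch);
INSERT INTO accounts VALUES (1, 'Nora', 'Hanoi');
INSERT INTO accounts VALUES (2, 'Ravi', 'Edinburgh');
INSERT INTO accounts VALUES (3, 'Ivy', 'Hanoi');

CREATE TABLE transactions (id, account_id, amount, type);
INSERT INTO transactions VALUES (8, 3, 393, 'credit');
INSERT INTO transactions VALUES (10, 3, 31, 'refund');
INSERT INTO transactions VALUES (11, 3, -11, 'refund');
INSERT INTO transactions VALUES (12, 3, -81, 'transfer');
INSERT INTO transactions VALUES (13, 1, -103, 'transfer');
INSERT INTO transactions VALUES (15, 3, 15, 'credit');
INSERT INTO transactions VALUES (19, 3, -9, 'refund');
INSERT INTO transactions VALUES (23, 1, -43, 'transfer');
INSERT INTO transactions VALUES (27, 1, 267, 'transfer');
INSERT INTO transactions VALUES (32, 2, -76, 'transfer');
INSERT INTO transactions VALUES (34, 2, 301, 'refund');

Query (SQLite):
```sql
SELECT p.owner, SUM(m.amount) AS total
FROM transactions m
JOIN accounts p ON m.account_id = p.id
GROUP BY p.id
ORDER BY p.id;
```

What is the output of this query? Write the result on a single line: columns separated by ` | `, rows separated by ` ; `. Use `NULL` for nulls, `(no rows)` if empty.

Nora | 121 ; Ravi | 225 ; Ivy | 338

Join each transactions row to its accounts via account_id.
Group joined rows by accounts.id; compute SUM(m.amount) per group.
  1: ids {13, 23, 27} → SUM(m.amount)=121
  2: ids {32, 34} → SUM(m.amount)=225
  3: ids {8, 10, 11, 12, 15, 19} → SUM(m.amount)=338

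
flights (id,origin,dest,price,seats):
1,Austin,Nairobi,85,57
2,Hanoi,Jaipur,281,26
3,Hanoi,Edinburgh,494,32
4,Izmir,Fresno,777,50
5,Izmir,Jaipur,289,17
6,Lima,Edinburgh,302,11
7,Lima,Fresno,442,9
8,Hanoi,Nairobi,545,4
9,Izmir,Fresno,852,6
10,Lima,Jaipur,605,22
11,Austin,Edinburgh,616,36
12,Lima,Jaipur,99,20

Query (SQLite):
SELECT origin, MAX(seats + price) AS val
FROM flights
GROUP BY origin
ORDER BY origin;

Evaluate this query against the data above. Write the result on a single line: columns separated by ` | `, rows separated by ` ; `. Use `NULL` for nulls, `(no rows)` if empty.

For each row compute seats + price.
Group by origin; take MAX of the expression per group.
  Austin: ids {1, 11} → MAX(seats + price)=652
  Hanoi: ids {2, 3, 8} → MAX(seats + price)=549
  Izmir: ids {4, 5, 9} → MAX(seats + price)=858
  Lima: ids {6, 7, 10, 12} → MAX(seats + price)=627

Austin | 652 ; Hanoi | 549 ; Izmir | 858 ; Lima | 627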